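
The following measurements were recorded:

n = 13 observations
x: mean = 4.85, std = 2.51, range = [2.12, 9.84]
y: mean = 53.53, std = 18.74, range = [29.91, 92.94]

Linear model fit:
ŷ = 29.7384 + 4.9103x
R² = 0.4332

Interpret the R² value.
R² = 0.4332 means 43.32% of the variation in y is explained by the linear relationship with x. This indicates a moderate fit.

R² (coefficient of determination) measures the proportion of variance in y explained by the regression model.

Here R² = 0.4332:
- Explained: 43.32% of the variation in y
- Unexplained (residual): 100% − 43.32% = 56.68%
- Rule of thumb (below 0.3 weak; 0.3 to below 0.7 moderate; 0.7 and above strong) → moderate

Note: R² says nothing about causation, and a high R² does not by itself mean the linear form is appropriate — check the residuals.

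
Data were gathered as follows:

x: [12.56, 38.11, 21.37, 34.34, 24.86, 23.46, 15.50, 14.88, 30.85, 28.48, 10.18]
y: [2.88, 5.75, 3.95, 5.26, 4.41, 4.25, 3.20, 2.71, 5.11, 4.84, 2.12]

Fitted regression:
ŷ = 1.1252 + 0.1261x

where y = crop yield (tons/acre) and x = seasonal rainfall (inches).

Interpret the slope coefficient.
On average, crop yield is about 0.1261 tons/acre higher for every extra inch of rainfall.

The slope β₁ = 0.1261 gives the rate at which the fitted crop yield changes with rainfall.

Interpretation:
- Rainfall up by 1 inch → predicted crop yield increases by 0.1261 tons/acre
- The effect is assumed constant over the observed range of x (linearity)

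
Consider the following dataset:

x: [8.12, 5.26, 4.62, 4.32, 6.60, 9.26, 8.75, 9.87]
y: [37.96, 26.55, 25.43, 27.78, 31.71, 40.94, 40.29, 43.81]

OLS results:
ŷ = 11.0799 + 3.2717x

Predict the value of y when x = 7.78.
ŷ = 36.5337

Plug x = 7.78 into the fitted line:

ŷ = 11.0799 + 3.2717 × 7.78
ŷ = 11.0799 + 25.4538
ŷ = 36.5337

This is a point prediction; actual observations scatter around it by roughly the residual standard deviation.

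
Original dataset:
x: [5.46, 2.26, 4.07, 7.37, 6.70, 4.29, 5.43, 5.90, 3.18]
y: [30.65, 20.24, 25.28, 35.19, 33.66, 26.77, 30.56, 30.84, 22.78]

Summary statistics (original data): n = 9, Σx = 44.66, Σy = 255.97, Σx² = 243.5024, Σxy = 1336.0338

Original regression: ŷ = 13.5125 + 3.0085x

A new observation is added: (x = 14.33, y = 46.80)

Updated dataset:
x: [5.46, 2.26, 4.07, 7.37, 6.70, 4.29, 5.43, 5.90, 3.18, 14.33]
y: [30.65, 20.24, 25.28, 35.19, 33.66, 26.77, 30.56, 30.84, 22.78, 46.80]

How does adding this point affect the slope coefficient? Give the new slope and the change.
New slope β₁ = 2.1874 versus 3.0085 before: a change of -0.8211 (-27.3%).

The new point has HIGH LEVERAGE: x = 14.33 is far from the original mean x̄ = 44.66/9 ≈ 4.96 (original range [2.26, 7.37]).

Step 1: Update the sums with the new point (n goes from 9 to 10)
Σx  = 44.66 + 14.33 = 58.99
Σy  = 255.97 + 46.80 = 302.77
Σx² = 243.5024 + 14.33² = 243.5024 + 205.3489 = 448.8513
Σxy = 1336.0338 + 14.33×46.80 = 1336.0338 + 670.6440 = 2006.6778

Step 2: Recompute the slope with b₁ = (nΣxy − ΣxΣy) / (nΣx² − (Σx)²)
Numerator   = 10×2006.6778 − 58.99×302.77 = 20066.7780 − 17860.4023 = 2206.3757
Denominator = 10×448.8513 − 58.99² = 4488.5130 − 3479.8201 = 1008.6929
b₁(new) = 2206.3757 / 1008.6929 = 2.1874

(Same formula on the original sums: (9×1336.0338 − 44.66×255.97) / (9×243.5024 − 44.66²) = 592.6840 / 197.0060 = 3.0085, matching the given fit.)

Step 3: Change in slope
Δβ₁ = 2.1874 − 3.0085 = -0.8211
Relative change = -0.8211 / 3.0085 × 100% = -27.3%
→ the slope decreases when the point is added.

Because the point sits below the extension of the original line at a high-leverage x, it tilts the fit down.
In practice: refit with and without it and report both if conclusions differ; examine leverage (hᵢ) and Cook's distance rather than deleting it automatically.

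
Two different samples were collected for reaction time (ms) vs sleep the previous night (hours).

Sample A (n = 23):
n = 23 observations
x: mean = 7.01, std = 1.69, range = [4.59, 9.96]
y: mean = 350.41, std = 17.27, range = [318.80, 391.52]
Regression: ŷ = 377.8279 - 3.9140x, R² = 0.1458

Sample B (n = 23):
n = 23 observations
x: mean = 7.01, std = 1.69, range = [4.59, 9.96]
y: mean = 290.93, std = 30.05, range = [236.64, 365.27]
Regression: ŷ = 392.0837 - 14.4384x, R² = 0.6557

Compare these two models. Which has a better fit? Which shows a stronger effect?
Model B has the better fit (R² = 0.6557 vs 0.1458). Model B shows the stronger effect (|β₁| = 14.4384 vs 3.9140).

Model Comparison:

Goodness of fit (R²):
- Model A: R² = 0.1458 → 14.58% of variance in reaction time explained
- Model B: R² = 0.6557 → 65.57% of variance in reaction time explained
- 0.6557 > 0.1458 → Model B has the better fit

Strength of effect — compare |β₁|:
- Model A: β₁ = -3.9140 → predicted reaction time falls 3.9140 ms per additional hour of sleep
- Model B: β₁ = -14.4384 → predicted reaction time falls 14.4384 ms per additional hour of sleep
- |-3.9140| < |-14.4384| → Model B shows the stronger marginal effect

Note: The two samples could reflect different populations, time periods, or measurement quality.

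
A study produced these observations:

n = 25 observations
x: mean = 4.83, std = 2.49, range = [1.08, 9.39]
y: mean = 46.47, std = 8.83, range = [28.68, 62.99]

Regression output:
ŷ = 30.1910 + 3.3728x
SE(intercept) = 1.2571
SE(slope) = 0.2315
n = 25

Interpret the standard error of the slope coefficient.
SE(β̂₁) = 0.2315 is the estimated standard deviation of the slope estimate across repeated samples; relative to β̂₁ = 3.3728 that is 6.9%, a precise estimate.

What SE measures:
- The standard error quantifies the sampling variability of the coefficient estimate
- It is the estimated standard deviation of β̂₁ across hypothetical repeated samples of the same size
- Smaller SE → more precise estimate

Relative precision:
- SE / |β̂₁| = 0.2315 / 3.3728 = 6.9%
- Rule of thumb (under 20%: precise; 20% to under 50%: moderately precise; 50% or more: imprecise) → precise

Link to interval estimation: a confidence interval for β₁ is β̂₁ ± t* × 0.2315, so SE sets the half-width per unit of t*.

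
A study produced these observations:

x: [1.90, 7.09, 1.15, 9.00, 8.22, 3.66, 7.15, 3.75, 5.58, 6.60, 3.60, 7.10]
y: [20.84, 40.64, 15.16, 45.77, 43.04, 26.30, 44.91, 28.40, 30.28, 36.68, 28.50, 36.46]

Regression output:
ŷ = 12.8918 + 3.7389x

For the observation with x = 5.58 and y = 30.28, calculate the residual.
Residual = -3.4749

The residual is the difference between the actual value and the predicted value:

Residual = y - ŷ

Step 1: Calculate predicted value
ŷ = 12.8918 + 3.7389 × 5.58
ŷ = 33.7549

Step 2: Calculate residual
Residual = 30.28 - 33.7549
Residual = -3.4749

Sign check: y < ŷ, so the point is below the line and the fit overestimates here.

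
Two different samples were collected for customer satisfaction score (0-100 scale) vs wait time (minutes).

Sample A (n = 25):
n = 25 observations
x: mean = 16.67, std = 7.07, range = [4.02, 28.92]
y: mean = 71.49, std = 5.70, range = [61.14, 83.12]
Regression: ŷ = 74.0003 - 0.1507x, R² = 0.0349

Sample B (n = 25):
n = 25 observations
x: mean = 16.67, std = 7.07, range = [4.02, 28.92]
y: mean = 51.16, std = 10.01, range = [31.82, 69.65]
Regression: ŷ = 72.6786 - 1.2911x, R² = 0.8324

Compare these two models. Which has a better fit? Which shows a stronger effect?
Model B has the better fit (R² = 0.8324 vs 0.0349). Model B shows the stronger effect (|β₁| = 1.2911 vs 0.1507).

Model Comparison:

Fit — compare R²:
- Model A: R² = 0.0349 → 3.49% of variance in satisfaction score explained
- Model B: R² = 0.8324 → 83.24% of variance in satisfaction score explained
- 0.8324 > 0.0349 → Model B has the better fit

Which has the larger per-minute effect? (|β₁|)
- Model A: β₁ = -0.1507 → predicted satisfaction score falls 0.1507 points per additional minute of wait time
- Model B: β₁ = -1.2911 → predicted satisfaction score falls 1.2911 points per additional minute of wait time
- |-0.1507| < |-1.2911| → Model B shows the stronger marginal effect

Note: R² measures how tightly points cluster around the line; β₁ measures how steep the line is — they answer different questions.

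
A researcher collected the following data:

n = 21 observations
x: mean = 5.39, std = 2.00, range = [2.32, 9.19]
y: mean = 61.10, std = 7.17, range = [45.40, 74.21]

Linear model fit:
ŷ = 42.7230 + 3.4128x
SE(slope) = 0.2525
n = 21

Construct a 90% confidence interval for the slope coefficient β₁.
The 90% CI for β₁ is (2.9762, 3.8494)

Confidence interval for the slope:

The 90% CI for β₁ is: β̂₁ ± t*(α/2, n-2) × SE(β̂₁)

Step 1: Find critical t-value
- Confidence level = 0.9
- Degrees of freedom = n - 2 = 21 - 2 = 19
- t*(α/2, 19) = 1.7291

Step 2: Calculate margin of error
Margin = 1.7291 × 0.2525 = 0.4366

Step 3: Construct interval
CI = 3.4128 ± 0.4366
CI = (2.9762, 3.8494)

Interpretation: each one-unit increase in x is associated with a change in mean y of between 2.9762 and 3.8494, with 90% confidence.
Since 0 is outside the interval, a two-sided test at α = 0.10 would reject H₀: β₁ = 0.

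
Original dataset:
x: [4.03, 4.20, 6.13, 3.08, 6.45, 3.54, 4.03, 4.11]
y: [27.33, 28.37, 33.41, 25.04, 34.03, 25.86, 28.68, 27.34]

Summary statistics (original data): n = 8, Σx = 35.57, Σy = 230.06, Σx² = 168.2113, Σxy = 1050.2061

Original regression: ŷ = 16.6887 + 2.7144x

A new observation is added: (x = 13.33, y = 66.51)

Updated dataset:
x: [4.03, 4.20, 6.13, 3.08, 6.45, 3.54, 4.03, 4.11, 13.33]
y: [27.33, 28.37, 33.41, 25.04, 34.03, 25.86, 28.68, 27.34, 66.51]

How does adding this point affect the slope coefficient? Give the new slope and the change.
Adding the point moves β₁ from 2.7144 to 4.0571, i.e. it increases by 1.3427 (+49.5%).

x = 13.33 lies well outside the original x-range [3.08, 6.45] (x̄ ≈ 4.45), so this observation has high leverage and can move the slope substantially.

Step 1: Update the sums with the new point (n goes from 8 to 9)
Σx  = 35.57 + 13.33 = 48.90
Σy  = 230.06 + 66.51 = 296.57
Σx² = 168.2113 + 13.33² = 168.2113 + 177.6889 = 345.9002
Σxy = 1050.2061 + 13.33×66.51 = 1050.2061 + 886.5783 = 1936.7844

Step 2: Recompute the slope with b₁ = (nΣxy − ΣxΣy) / (nΣx² − (Σx)²)
Numerator   = 9×1936.7844 − 48.90×296.57 = 17431.0596 − 14502.2730 = 2928.7866
Denominator = 9×345.9002 − 48.90² = 3113.1018 − 2391.2100 = 721.8918
b₁(new) = 2928.7866 / 721.8918 = 4.0571

(Same formula on the original sums: (8×1050.2061 − 35.57×230.06) / (8×168.2113 − 35.57²) = 218.4146 / 80.4655 = 2.7144, matching the given fit.)

Step 3: Change in slope
Δβ₁ = 4.0571 − 2.7144 = +1.3427
Relative change = +1.3427 / 2.7144 × 100% = +49.5%
→ the slope increases when the point is added.

A high-leverage point only changes the slope if it is off the original line; here y = 66.51 is above the original trend, so the slope increases.
In practice: check such a point for data-entry or measurement error.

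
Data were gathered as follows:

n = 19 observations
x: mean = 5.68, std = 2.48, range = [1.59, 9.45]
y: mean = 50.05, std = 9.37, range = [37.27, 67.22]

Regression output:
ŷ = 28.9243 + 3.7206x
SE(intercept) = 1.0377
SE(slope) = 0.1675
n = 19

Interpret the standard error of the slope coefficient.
SE(slope) = 0.1675 measures the uncertainty in the estimated slope. The coefficient is estimated precisely (SE/|β̂₁| = 4.5%).

What SE measures:
- The standard error quantifies the sampling variability of the coefficient estimate
- It is the estimated standard deviation of β̂₁ across hypothetical repeated samples of the same size
- Smaller SE → more precise estimate

Relative precision:
- SE / |β̂₁| = 0.1675 / 3.7206 = 4.5%
- Rule of thumb (under 20%: precise; 20% to under 50%: moderately precise; 50% or more: imprecise) → precise

Link to the t-test: t = β̂₁ / SE(β̂₁) = 3.7206 / 0.1675 = 22.2125, the statistic for H₀: β₁ = 0.

What drives SE(β̂₁): wider spread of x values → smaller SE; more residual scatter → larger SE; larger n (here n = 19) → smaller SE.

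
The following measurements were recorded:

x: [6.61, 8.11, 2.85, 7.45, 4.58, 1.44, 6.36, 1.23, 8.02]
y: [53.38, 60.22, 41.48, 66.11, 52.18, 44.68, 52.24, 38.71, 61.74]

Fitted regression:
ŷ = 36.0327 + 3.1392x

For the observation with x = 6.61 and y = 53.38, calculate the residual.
Residual = -3.4028

The residual is the difference between the actual value and the predicted value:

Residual = y - ŷ

Step 1: Calculate predicted value
ŷ = 36.0327 + 3.1392 × 6.61
ŷ = 56.7828

Step 2: Calculate residual
Residual = 53.38 - 56.7828
Residual = -3.4028

Sign check: y < ŷ, so the point is below the line and the fit overestimates here.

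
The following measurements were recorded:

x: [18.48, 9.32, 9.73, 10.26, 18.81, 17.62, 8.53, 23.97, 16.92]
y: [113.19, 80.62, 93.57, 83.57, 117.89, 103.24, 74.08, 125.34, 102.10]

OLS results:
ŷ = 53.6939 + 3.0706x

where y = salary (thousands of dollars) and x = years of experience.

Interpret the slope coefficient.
On average, salary is about 3.0706 thousand dollars higher for every extra year of experience.

The slope β₁ = 3.0706 gives the rate at which the fitted salary changes with experience.

Interpretation:
- Experience up by 1 year → predicted salary increases by 3.0706 thousand dollars
- This is a linear approximation: the same per-unit change is assumed across the whole observed x range

(β₀ = 53.6939 is the fitted value at x = 0 and is not part of the slope interpretation.)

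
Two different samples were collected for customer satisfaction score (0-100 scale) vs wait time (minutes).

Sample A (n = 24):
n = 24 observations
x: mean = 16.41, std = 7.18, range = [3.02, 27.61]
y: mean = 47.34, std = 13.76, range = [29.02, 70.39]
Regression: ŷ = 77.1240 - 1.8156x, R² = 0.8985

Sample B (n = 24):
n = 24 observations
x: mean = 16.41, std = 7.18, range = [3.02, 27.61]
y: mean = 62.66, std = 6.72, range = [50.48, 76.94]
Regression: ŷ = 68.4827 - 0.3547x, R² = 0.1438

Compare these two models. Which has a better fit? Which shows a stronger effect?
Model A has the better fit (R² = 0.8985 vs 0.1438). Model A shows the stronger effect (|β₁| = 1.8156 vs 0.3547).

Model Comparison:

Goodness of fit (R²):
- Model A: R² = 0.8985 → 89.85% of variance in satisfaction score explained
- Model B: R² = 0.1438 → 14.38% of variance in satisfaction score explained
- 0.8985 > 0.1438 → Model A has the better fit

Strength of effect — compare |β₁|:
- Model A: β₁ = -1.8156 → predicted satisfaction score falls 1.8156 points per additional minute of wait time
- Model B: β₁ = -0.3547 → predicted satisfaction score falls 0.3547 points per additional minute of wait time
- |-1.8156| > |-0.3547| → Model A shows the stronger marginal effect

Notes:
- A better fit (higher R²) doesn't necessarily mean a more important relationship.
- R² measures how tightly points cluster around the line; β₁ measures how steep the line is — they answer different questions.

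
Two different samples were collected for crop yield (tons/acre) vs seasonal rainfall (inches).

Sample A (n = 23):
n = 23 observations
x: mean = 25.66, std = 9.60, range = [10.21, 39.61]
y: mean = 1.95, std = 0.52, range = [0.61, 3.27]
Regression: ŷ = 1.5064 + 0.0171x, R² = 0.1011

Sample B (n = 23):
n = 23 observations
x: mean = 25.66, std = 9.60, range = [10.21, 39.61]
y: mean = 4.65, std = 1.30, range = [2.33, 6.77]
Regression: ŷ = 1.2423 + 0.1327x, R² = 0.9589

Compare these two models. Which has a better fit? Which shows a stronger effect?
Model B has the better fit (R² = 0.9589 vs 0.1011). Model B shows the stronger effect (|β₁| = 0.1327 vs 0.0171).

Model Comparison:

Goodness of fit (R²):
- Model A: R² = 0.1011 → 10.11% of variance in crop yield explained
- Model B: R² = 0.9589 → 95.89% of variance in crop yield explained
- 0.9589 > 0.1011 → Model B has the better fit

Effect size (slope magnitude):
- Model A: β₁ = 0.0171 → predicted crop yield rises 0.0171 tons/acre per additional inch of rainfall
- Model B: β₁ = 0.1327 → predicted crop yield rises 0.1327 tons/acre per additional inch of rainfall
- |0.0171| < |0.1327| → Model B shows the stronger marginal effect

Notes:
- The two samples could reflect different populations, time periods, or measurement quality.
- A steeper slope doesn't make a better model if the scatter around the line is large.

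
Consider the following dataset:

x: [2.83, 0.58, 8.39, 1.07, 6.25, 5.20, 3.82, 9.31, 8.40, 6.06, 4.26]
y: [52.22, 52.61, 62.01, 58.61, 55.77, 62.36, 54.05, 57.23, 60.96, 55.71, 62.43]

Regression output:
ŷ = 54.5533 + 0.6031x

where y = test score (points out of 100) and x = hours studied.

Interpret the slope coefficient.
On average, test score is about 0.6031 points higher for every extra hour of study time.

The slope β₁ = 0.6031 gives the rate at which the fitted test score changes with study time.

Interpretation:
- Study time up by 1 hour → predicted test score increases by 0.6031 points
- The effect is assumed constant over the observed range of x (linearity)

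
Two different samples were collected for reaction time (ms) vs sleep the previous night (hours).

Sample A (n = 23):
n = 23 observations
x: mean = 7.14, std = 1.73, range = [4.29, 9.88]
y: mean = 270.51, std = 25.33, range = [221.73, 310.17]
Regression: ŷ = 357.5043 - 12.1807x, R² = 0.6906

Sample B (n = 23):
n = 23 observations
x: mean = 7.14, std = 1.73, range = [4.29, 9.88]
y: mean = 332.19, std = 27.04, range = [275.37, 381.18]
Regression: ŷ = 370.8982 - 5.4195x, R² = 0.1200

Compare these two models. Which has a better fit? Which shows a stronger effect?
Model A has the better fit (R² = 0.6906 vs 0.1200). Model A shows the stronger effect (|β₁| = 12.1807 vs 5.4195).

Model Comparison:

Which explains more variance? (R²)
- Model A: R² = 0.6906 → 69.06% of variance in reaction time explained
- Model B: R² = 0.1200 → 12.00% of variance in reaction time explained
- 0.6906 > 0.1200 → Model A has the better fit

Effect size (slope magnitude):
- Model A: β₁ = -12.1807 → predicted reaction time falls 12.1807 ms per additional hour of sleep
- Model B: β₁ = -5.4195 → predicted reaction time falls 5.4195 ms per additional hour of sleep
- |-12.1807| > |-5.4195| → Model A shows the stronger marginal effect

Note: R² measures how tightly points cluster around the line; β₁ measures how steep the line is — they answer different questions.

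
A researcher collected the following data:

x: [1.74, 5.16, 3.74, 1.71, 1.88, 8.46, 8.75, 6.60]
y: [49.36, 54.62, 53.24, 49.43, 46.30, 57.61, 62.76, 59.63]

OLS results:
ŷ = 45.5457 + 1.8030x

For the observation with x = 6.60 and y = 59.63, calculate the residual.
Residual = 2.1845

The residual is the difference between the actual value and the predicted value:

Residual = y - ŷ

Step 1: Calculate predicted value
ŷ = 45.5457 + 1.8030 × 6.60
ŷ = 57.4455

Step 2: Calculate residual
Residual = 59.63 - 57.4455
Residual = 2.1845

The residual is positive, so the observed y = 59.63 sits above the regression line (the line underestimates it by 2.1845).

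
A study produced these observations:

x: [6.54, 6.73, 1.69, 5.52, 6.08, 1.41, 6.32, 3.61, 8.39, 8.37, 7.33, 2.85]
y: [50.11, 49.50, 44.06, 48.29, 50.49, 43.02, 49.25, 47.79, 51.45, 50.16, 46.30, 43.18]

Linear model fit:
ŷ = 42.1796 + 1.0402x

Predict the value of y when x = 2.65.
ŷ = 44.9361

To predict y for x = 2.65, substitute into the regression equation:

ŷ = 42.1796 + 1.0402 × 2.65
ŷ = 42.1796 + 2.7565
ŷ = 44.9361

This is the fitted mean response at that x — an individual observation would come with a wider prediction interval.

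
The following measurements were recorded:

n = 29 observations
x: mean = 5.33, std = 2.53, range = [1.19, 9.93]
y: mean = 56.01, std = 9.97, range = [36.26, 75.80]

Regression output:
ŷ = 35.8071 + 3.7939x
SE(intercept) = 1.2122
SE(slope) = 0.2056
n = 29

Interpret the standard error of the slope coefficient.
SE(slope) = 0.2056 measures the uncertainty in the estimated slope. The coefficient is estimated precisely (SE/|β̂₁| = 5.4%).

What SE measures:
- The standard error quantifies the sampling variability of the coefficient estimate
- It is the estimated standard deviation of β̂₁ across hypothetical repeated samples of the same size
- Smaller SE → more precise estimate

Relative precision:
- SE / |β̂₁| = 0.2056 / 3.7939 = 5.4%
- Rule of thumb (under 20%: precise; 20% to under 50%: moderately precise; 50% or more: imprecise) → precise

Link to the t-test: t = β̂₁ / SE(β̂₁) = 3.7939 / 0.2056 = 18.4528, the statistic for H₀: β₁ = 0.

What drives SE(β̂₁): larger n (here n = 29) → smaller SE.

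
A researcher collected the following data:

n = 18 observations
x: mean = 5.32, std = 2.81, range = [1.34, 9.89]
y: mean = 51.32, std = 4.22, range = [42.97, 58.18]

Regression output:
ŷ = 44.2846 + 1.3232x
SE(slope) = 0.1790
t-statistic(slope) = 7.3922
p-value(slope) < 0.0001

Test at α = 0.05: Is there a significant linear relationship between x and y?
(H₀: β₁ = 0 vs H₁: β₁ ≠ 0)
Since p-value < 0.0001 < α = 0.05, reject H₀ — the slope is significantly different from 0.

Hypothesis test for the slope coefficient:

H₀: β₁ = 0 (no linear relationship)
H₁: β₁ ≠ 0 (linear relationship exists)

Test statistic: t = β̂₁ / SE(β̂₁) = 1.3232 / 0.1790 = 7.3922

With df = 16, the two-sided p-value for |t| = 7.3922 is <0.0001.

Decision rule: reject H₀ if p-value < α.
p-value < 0.0001 < α = 0.05 → reject H₀.

At α = 0.05 the data do provide convincing evidence of a nonzero slope.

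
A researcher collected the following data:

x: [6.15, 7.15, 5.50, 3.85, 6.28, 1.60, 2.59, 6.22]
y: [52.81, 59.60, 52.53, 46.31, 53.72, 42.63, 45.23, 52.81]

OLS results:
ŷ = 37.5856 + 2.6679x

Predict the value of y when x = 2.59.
ŷ = 44.4955

To predict y for x = 2.59, substitute into the regression equation:

ŷ = 37.5856 + 2.6679 × 2.59
ŷ = 37.5856 + 6.9099
ŷ = 44.4955

This is the fitted mean response at that x — an individual observation would come with a wider prediction interval.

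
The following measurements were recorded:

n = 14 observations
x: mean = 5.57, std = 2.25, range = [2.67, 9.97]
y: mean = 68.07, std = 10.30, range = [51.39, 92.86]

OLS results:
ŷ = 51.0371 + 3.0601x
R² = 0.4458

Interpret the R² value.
About 44.58% of the variability in y is accounted for by the regression on x (R² = 0.4458) — a moderate linear fit.

R² = 1 − SS_res/SS_tot compares the residual scatter to the total scatter of y about its mean.

Here R² = 0.4458:
- Explained: 44.58% of the variation in y
- Unexplained (residual): 100% − 44.58% = 55.42%
- Rule of thumb (below 0.3 weak; 0.3 to below 0.7 moderate; 0.7 and above strong) → moderate

Note: R² never decreases when predictors are added, so it should not be used alone to compare models of different size.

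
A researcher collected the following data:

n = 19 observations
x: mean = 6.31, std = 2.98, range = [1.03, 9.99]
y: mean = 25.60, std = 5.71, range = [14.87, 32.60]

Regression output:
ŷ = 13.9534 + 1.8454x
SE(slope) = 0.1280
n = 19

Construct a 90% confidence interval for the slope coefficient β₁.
The 90% CI for β₁ is (1.6227, 2.0681)

Confidence interval for the slope:

The 90% CI for β₁ is: β̂₁ ± t*(α/2, n-2) × SE(β̂₁)

Step 1: Find critical t-value
- Confidence level = 0.9
- Degrees of freedom = n - 2 = 19 - 2 = 17
- t*(α/2, 17) = 1.7396

Step 2: Calculate margin of error
Margin = 1.7396 × 0.1280 = 0.2227

Step 3: Construct interval
CI = 1.8454 ± 0.2227
CI = (1.6227, 2.0681)

Interpretation: We are 90% confident that the true slope β₁ lies between 1.6227 and 2.0681.
The interval does not include 0, suggesting a significant linear relationship.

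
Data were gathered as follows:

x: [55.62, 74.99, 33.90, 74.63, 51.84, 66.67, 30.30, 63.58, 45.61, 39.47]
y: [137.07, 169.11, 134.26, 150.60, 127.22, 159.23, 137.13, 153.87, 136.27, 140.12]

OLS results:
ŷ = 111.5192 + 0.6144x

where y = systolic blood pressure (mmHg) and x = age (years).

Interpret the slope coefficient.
An increase of one year in age is associated with a 0.6144 mmHg increase in predicted blood pressure.

The slope coefficient β₁ = 0.6144 represents the marginal effect of age on blood pressure.

Interpretation:
- Age up by 1 year → predicted blood pressure increases by 0.6144 mmHg
- The effect is assumed constant over the observed range of x (linearity)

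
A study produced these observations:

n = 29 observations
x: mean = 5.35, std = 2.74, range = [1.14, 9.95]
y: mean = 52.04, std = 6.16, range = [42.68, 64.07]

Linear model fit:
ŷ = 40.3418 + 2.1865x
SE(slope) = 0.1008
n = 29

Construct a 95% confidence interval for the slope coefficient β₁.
The 95% CI for β₁ is (1.9797, 2.3933)

Confidence interval for the slope:

The 95% CI for β₁ is: β̂₁ ± t*(α/2, n-2) × SE(β̂₁)

Step 1: Find critical t-value
- Confidence level = 0.95
- Degrees of freedom = n - 2 = 29 - 2 = 27
- t*(α/2, 27) = 2.0518

Step 2: Calculate margin of error
Margin = 2.0518 × 0.1008 = 0.2068

Step 3: Construct interval
CI = 2.1865 ± 0.2068
CI = (1.9797, 2.3933)

Interpretation: intervals built this way capture the true β₁ in 95% of repeated samples; here the plausible range for the per-unit effect of x on y is 1.9797 to 2.3933.
Since 0 is outside the interval, a two-sided test at α = 0.05 would reject H₀: β₁ = 0.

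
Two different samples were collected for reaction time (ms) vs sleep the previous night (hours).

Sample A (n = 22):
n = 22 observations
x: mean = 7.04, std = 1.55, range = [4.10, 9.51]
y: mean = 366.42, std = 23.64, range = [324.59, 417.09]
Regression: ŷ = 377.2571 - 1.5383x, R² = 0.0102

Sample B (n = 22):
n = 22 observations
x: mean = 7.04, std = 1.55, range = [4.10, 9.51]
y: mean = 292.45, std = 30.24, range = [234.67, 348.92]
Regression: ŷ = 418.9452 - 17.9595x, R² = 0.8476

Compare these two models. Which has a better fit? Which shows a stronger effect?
Model B has the better fit (R² = 0.8476 vs 0.0102). Model B shows the stronger effect (|β₁| = 17.9595 vs 1.5383).

Model Comparison:

Goodness of fit (R²):
- Model A: R² = 0.0102 → 1.02% of variance in reaction time explained
- Model B: R² = 0.8476 → 84.76% of variance in reaction time explained
- 0.8476 > 0.0102 → Model B has the better fit

Strength of effect — compare |β₁|:
- Model A: β₁ = -1.5383 → predicted reaction time falls 1.5383 ms per additional hour of sleep
- Model B: β₁ = -17.9595 → predicted reaction time falls 17.9595 ms per additional hour of sleep
- |-1.5383| < |-17.9595| → Model B shows the stronger marginal effect

Notes:
- The two samples could reflect different populations, time periods, or measurement quality.
- R² measures how tightly points cluster around the line; β₁ measures how steep the line is — they answer different questions.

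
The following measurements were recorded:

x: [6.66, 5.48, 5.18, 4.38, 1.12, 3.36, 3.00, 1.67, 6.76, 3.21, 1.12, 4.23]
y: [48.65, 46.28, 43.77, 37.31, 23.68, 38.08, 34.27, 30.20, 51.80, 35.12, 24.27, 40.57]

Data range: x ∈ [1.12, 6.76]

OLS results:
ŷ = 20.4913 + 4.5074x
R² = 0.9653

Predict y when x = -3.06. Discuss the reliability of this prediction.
ŷ = 6.6987 (extrapolation — x = -3.06 lies outside [1.12, 6.76], so reliability is low).

Prediction calculation:
ŷ = 20.4913 + 4.5074 × (-3.06)
ŷ = 6.6987

Reliability:
- Data range: x ∈ [1.12, 6.76]
- Prediction point: x = -3.06 is 4.18 units below the observed range → this is EXTRAPOLATION, not interpolation

Why that matters here:
- The linear relationship may not hold outside the observed range
- The standard error of prediction grows with (x − x̄)², and x = -3.06 is far from x̄ = 3.85
- Real relationships often flatten, saturate, or turn nonlinear at extremes

A defensible statement: 'if the linear trend continued to x = -3.06, y would be about 6.6987' — the premise is untested.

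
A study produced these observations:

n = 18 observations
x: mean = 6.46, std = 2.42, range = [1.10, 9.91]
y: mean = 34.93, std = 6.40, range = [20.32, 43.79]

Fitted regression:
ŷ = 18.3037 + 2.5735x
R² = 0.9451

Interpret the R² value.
The model explains 94.51% of the variance in y (R² = 0.9451), leaving 5.49% unexplained; the fit is strong.

R² = 1 − SS_res/SS_tot compares the residual scatter to the total scatter of y about its mean.

Here R² = 0.9451:
- Explained: 94.51% of the variation in y
- Unexplained (residual): 100% − 94.51% = 5.49%
- Rule of thumb (below 0.3 weak; 0.3 to below 0.7 moderate; 0.7 and above strong) → strong

Note: R² never decreases when predictors are added, so it should not be used alone to compare models of different size.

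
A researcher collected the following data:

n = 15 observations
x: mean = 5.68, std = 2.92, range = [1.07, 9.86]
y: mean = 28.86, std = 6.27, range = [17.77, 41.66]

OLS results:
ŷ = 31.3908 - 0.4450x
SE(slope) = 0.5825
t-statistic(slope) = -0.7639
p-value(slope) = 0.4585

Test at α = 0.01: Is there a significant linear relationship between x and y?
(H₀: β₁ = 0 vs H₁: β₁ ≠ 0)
Fail to reject H₀: p-value = 0.4585 ≥ α = 0.01. The linear relationship is not significant at the 1% level.

Hypothesis test for the slope coefficient:

H₀: β₁ = 0 (no linear relationship)
H₁: β₁ ≠ 0 (linear relationship exists)

Test statistic: t = β̂₁ / SE(β̂₁) = -0.4450 / 0.5825 = -0.7639

p = 0.4585: how often a slope estimate this far from 0 (in SE units) would arise by chance if β₁ were truly 0.

Decision rule: reject H₀ if p-value < α.
p-value = 0.4585 ≥ α = 0.01 → fail to reject H₀.

Conclusion: the linear association between x and y is not significant at the 1% level.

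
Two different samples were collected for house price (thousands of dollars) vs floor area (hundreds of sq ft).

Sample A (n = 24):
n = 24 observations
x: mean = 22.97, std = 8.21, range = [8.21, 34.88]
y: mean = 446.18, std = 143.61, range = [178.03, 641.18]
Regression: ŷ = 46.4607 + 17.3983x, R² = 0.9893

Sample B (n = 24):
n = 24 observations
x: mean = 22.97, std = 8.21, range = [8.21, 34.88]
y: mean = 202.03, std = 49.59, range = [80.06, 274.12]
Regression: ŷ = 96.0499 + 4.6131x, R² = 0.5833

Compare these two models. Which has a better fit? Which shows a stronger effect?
Model A has the better fit (R² = 0.9893 vs 0.5833). Model A shows the stronger effect (|β₁| = 17.3983 vs 4.6131).

Model Comparison:

Fit — compare R²:
- Model A: R² = 0.9893 → 98.93% of variance in house price explained
- Model B: R² = 0.5833 → 58.33% of variance in house price explained
- 0.9893 > 0.5833 → Model A has the better fit

Which has the larger per-hundred sq ft effect? (|β₁|)
- Model A: β₁ = 17.3983 → predicted house price rises 17.3983 thousand dollars per additional hundred sq ft of floor area
- Model B: β₁ = 4.6131 → predicted house price rises 4.6131 thousand dollars per additional hundred sq ft of floor area
- |17.3983| > |4.6131| → Model A shows the stronger marginal effect

Notes:
- The two samples could reflect different populations, time periods, or measurement quality.
- R² measures how tightly points cluster around the line; β₁ measures how steep the line is — they answer different questions.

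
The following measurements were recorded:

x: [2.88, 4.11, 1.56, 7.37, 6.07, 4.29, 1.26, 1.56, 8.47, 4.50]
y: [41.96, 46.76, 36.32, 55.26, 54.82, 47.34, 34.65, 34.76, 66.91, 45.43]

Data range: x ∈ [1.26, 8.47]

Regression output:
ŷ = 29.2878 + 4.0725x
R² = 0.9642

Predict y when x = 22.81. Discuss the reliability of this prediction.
The equation gives ŷ = 122.1815; however x = 22.81 is 14.34 units above the observed range, so this extrapolated value should not be trusted.

Prediction calculation:
ŷ = 29.2878 + 4.0725 × 22.81
ŷ = 122.1815

Reliability:
- Data range: x ∈ [1.26, 8.47]
- Prediction point: x = 22.81 is 14.34 units above the observed range → this is EXTRAPOLATION, not interpolation

Why that matters here:
- The linear relationship may not hold outside the observed range
- The standard error of prediction grows with (x − x̄)², and x = 22.81 is far from x̄ = 4.21
- There are no observations near this x to validate the fitted line there

A defensible statement: 'if the linear trend continued to x = 22.81, y would be about 122.1815' — the premise is untested.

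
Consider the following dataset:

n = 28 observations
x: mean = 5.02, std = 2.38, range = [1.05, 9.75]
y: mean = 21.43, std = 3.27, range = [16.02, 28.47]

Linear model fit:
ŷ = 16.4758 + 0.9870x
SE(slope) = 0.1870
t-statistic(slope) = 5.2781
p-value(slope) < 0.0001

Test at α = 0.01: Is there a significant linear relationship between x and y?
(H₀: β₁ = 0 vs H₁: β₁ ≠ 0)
Since p-value < 0.0001 < α = 0.01, reject H₀ — the slope is significantly different from 0.

Hypothesis test for the slope coefficient:

H₀: β₁ = 0 (no linear relationship)
H₁: β₁ ≠ 0 (linear relationship exists)

Test statistic: t = β̂₁ / SE(β̂₁) = 0.9870 / 0.1870 = 5.2781

p < 0.0001: how often a slope estimate this far from 0 (in SE units) would arise by chance if β₁ were truly 0.

Decision rule: reject H₀ if p-value < α.
p-value < 0.0001 < α = 0.01 → reject H₀.

At α = 0.01 the data do provide convincing evidence of a nonzero slope.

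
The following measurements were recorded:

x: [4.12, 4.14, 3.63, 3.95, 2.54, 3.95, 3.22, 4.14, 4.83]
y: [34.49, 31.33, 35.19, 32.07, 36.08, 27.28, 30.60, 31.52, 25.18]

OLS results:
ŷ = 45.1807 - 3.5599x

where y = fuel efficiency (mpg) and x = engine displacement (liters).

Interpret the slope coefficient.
On average, fuel efficiency is about 3.5599 mpg lower for every extra liter of engine displacement.

β₁ = -3.5599 is the change in predicted fuel efficiency (mpg) per additional liter of engine displacement.

Interpretation:
- Engine displacement up by 1 liter → predicted fuel efficiency decreases by 3.5599 mpg
- This is a linear approximation: the same per-unit change is assumed across the whole observed x range

The intercept β₀ = 45.1807 is the predicted fuel efficiency when engine displacement = 0; since the smallest observed x is 2.54, this is an extrapolation and mainly anchors the line.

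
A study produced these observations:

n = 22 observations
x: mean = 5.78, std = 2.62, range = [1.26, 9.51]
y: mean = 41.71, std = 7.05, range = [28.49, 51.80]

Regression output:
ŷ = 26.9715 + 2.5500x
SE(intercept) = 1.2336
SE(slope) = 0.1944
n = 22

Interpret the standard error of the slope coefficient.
SE(slope) = 0.1944 measures the uncertainty in the estimated slope. The coefficient is estimated precisely (SE/|β̂₁| = 7.6%).

SE(β̂₁) = 0.1944 says: if we drew many samples of n = 22 from the same population and refit each time, the fitted slopes would scatter with a standard deviation of roughly 0.1944 around the true β₁.

Relative precision:
- SE / |β̂₁| = 0.1944 / 2.5500 = 7.6%
- Rule of thumb (under 20%: precise; 20% to under 50%: moderately precise; 50% or more: imprecise) → precise

Link to interval estimation: a confidence interval for β₁ is β̂₁ ± t* × 0.1944, so SE sets the half-width per unit of t*.

What drives SE(β̂₁): wider spread of x values → smaller SE; more residual scatter → larger SE.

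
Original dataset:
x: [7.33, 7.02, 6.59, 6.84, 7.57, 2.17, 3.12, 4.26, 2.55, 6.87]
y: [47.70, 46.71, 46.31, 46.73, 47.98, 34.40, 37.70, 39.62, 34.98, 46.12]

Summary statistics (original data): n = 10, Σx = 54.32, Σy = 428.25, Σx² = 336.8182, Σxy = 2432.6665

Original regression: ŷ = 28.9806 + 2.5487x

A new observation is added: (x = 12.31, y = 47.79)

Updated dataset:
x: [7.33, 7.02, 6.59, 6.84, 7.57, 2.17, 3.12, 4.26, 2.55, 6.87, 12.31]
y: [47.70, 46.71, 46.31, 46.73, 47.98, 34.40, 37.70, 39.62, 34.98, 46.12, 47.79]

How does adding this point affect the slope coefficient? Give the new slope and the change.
The slope changes from 2.5487 to 1.6218 (change of -0.9269, or -36.4%).

x = 12.31 lies well outside the original x-range [2.17, 7.57] (x̄ ≈ 5.43), so this observation has high leverage and can move the slope substantially.

Step 1: Update the sums with the new point (n goes from 10 to 11)
Σx  = 54.32 + 12.31 = 66.63
Σy  = 428.25 + 47.79 = 476.04
Σx² = 336.8182 + 12.31² = 336.8182 + 151.5361 = 488.3543
Σxy = 2432.6665 + 12.31×47.79 = 2432.6665 + 588.2949 = 3020.9614

Step 2: Recompute the slope with b₁ = (nΣxy − ΣxΣy) / (nΣx² − (Σx)²)
Numerator   = 11×3020.9614 − 66.63×476.04 = 33230.5754 − 31718.5452 = 1512.0302
Denominator = 11×488.3543 − 66.63² = 5371.8973 − 4439.5569 = 932.3404
b₁(new) = 1512.0302 / 932.3404 = 1.6218

(Same formula on the original sums: (10×2432.6665 − 54.32×428.25) / (10×336.8182 − 54.32²) = 1064.1250 / 417.5196 = 2.5487, matching the given fit.)

Step 3: Change in slope
Δβ₁ = 1.6218 − 2.5487 = -0.9269
Relative change = -0.9269 / 2.5487 × 100% = -36.4%
→ the slope decreases when the point is added.

Because the point sits below the extension of the original line at a high-leverage x, it tilts the fit down.
In practice: refit with and without it and report both if conclusions differ.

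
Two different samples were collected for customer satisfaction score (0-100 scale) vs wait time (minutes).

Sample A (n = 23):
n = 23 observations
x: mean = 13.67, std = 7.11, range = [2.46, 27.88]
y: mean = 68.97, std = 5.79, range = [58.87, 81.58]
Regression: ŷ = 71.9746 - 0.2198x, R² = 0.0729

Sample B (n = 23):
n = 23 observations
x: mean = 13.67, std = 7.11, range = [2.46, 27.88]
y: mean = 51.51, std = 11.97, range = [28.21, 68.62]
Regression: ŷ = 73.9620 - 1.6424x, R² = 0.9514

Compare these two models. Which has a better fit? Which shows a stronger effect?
Model B has the better fit (R² = 0.9514 vs 0.0729). Model B shows the stronger effect (|β₁| = 1.6424 vs 0.2198).

Model Comparison:

Which explains more variance? (R²)
- Model A: R² = 0.0729 → 7.29% of variance in satisfaction score explained
- Model B: R² = 0.9514 → 95.14% of variance in satisfaction score explained
- 0.9514 > 0.0729 → Model B has the better fit

Strength of effect — compare |β₁|:
- Model A: β₁ = -0.2198 → predicted satisfaction score falls 0.2198 points per additional minute of wait time
- Model B: β₁ = -1.6424 → predicted satisfaction score falls 1.6424 points per additional minute of wait time
- |-0.2198| < |-1.6424| → Model B shows the stronger marginal effect

Note: A better fit (higher R²) doesn't necessarily mean a more important relationship.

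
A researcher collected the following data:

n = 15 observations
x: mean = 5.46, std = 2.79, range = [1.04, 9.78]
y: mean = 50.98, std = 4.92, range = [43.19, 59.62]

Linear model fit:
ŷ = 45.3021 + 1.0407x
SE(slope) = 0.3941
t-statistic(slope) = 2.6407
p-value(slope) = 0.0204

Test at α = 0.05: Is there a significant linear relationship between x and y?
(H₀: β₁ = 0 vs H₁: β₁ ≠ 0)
p-value = 0.0204 < α = 0.05, so we reject H₀. The relationship is significant.

Hypothesis test for the slope coefficient:

H₀: β₁ = 0 (no linear relationship)
H₁: β₁ ≠ 0 (linear relationship exists)

Test statistic: t = β̂₁ / SE(β̂₁) = 1.0407 / 0.3941 = 2.6407

The p-value (0.0204) is the probability, under H₀, of a t-statistic at least as extreme as |t| = 2.6407 (two-sided, df = n − 2 = 13).

Decision rule: reject H₀ if p-value < α.
p-value = 0.0204 < α = 0.05 → reject H₀.

Conclusion: the linear association between x and y is significant at the 5% level.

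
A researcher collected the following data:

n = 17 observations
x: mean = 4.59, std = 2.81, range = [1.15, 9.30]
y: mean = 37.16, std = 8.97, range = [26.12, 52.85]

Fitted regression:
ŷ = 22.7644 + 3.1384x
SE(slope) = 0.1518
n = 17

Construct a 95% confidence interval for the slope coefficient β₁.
The 95% CI for β₁ is (2.8149, 3.4619)

Confidence interval for the slope:

The 95% CI for β₁ is: β̂₁ ± t*(α/2, n-2) × SE(β̂₁)

Step 1: Find critical t-value
- Confidence level = 0.95
- Degrees of freedom = n - 2 = 17 - 2 = 15
- t*(α/2, 15) = 2.1314

Step 2: Calculate margin of error
Margin = 2.1314 × 0.1518 = 0.3235

Step 3: Construct interval
CI = 3.1384 ± 0.3235
CI = (2.8149, 3.4619)

Interpretation: each one-unit increase in x is associated with a change in mean y of between 2.8149 and 3.4619, with 95% confidence.
The interval does not include 0, suggesting a significant linear relationship.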